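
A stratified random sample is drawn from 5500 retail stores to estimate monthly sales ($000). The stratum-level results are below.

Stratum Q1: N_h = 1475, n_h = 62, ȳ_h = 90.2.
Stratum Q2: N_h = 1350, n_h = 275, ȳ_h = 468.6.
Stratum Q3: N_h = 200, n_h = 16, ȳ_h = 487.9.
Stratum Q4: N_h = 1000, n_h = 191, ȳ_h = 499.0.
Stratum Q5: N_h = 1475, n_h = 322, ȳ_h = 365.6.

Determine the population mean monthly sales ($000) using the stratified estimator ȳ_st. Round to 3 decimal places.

N = Σ N_h = 5500. Stratum weights W_h = N_h/N.
ȳ_st = (1475·90.2 + 1350·468.6 + 200·487.9 + 1000·499.0 + 1475·365.6) / 5500 = 345.72636

ȳ_st ≈ 345.726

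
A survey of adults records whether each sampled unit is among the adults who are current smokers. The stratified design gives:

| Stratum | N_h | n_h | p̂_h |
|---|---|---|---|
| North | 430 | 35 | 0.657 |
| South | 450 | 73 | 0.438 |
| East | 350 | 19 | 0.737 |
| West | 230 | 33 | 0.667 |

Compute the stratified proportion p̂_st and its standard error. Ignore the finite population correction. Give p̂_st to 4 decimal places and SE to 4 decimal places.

p̂_st ≈ 0.6103, SE ≈ 0.0411

N = 1460; stratum weights W_h = N_h/N.
p̂_st = Σ W_h p̂_h = (430·0.657 + 450·0.438 + 350·0.737 + 230·0.667)/1460 = 0.61025
V̂(p̂_st) = Σ W_h² p̂_h(1−p̂_h)/(n_h−1):
  stratum North: (430/1460)²·0.657·0.343/34 = 0.000574926
  stratum South: (450/1460)²·0.438·0.562/72 = 0.000324786
  stratum East: (350/1460)²·0.737·0.263/18 = 0.000618844
  stratum West: (230/1460)²·0.667·0.333/32 = 0.000172254
V̂(p̂_st) = 0.00169081; SE = √V̂ = 0.0411195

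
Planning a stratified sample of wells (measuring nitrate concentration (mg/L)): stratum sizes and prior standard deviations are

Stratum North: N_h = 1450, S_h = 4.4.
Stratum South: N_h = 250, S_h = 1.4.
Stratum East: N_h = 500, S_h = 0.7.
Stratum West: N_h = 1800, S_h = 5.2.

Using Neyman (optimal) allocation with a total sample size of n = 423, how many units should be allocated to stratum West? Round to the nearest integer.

Neyman allocation: n_h = n · N_h S_h / Σ N_i S_i, with n = 423.
  stratum North: N_h·S_h = 1450·4.4 = 6380.00
  stratum South: N_h·S_h = 250·1.4 = 350.00
  stratum East: N_h·S_h = 500·0.7 = 350.00
  stratum West: N_h·S_h = 1800·5.2 = 9360.00
Σ N_h S_h = 16440.00
n for stratum West = 423·9360.00/16440.00 = 240.832 → 241

241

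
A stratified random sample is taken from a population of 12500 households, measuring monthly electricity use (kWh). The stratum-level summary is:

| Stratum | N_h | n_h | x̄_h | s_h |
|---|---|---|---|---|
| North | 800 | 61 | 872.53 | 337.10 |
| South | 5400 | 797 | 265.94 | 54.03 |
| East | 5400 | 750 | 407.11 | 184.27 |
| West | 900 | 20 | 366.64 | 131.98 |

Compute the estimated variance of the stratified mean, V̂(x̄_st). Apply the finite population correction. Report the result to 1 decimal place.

V̂(x̄_st) = Σ W_h² (1 − n_h/N_h) s_h²/n_h, with W_h = N_h/N and N = 12500:
  stratum North: (800/12500)²·(1 − 61/800)·337.10²/61 = 7.04859
  stratum South: (5400/12500)²·(1 − 797/5400)·54.03²/797 = 0.582675
  stratum East: (5400/12500)²·(1 − 750/5400)·184.27²/750 = 7.2757
  stratum West: (900/12500)²·(1 − 20/900)·131.98²/20 = 4.4146
V̂(x̄_st) = 19.3216

V̂(x̄_st) ≈ 19.3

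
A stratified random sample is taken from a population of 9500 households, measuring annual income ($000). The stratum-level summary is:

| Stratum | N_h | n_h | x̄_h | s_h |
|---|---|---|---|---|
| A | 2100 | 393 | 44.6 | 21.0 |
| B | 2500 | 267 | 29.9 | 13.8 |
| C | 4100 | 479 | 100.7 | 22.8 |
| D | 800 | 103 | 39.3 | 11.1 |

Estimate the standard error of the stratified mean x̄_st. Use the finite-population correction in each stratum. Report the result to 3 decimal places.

V̂(x̄_st) = Σ W_h² (1 − n_h/N_h) s_h²/n_h, with W_h = N_h/N and N = 9500:
  stratum A: (2100/9500)²·(1 − 393/2100)·21.0²/393 = 0.0445709
  stratum B: (2500/9500)²·(1 − 267/2500)·13.8²/267 = 0.0441193
  stratum C: (4100/9500)²·(1 − 479/4100)·22.8²/479 = 0.178525
  stratum D: (800/9500)²·(1 − 103/800)·11.1²/103 = 0.00739068
V̂(x̄_st) = 0.274606
SE(x̄_st) = √0.274606 = 0.524029

SE(x̄_st) ≈ 0.524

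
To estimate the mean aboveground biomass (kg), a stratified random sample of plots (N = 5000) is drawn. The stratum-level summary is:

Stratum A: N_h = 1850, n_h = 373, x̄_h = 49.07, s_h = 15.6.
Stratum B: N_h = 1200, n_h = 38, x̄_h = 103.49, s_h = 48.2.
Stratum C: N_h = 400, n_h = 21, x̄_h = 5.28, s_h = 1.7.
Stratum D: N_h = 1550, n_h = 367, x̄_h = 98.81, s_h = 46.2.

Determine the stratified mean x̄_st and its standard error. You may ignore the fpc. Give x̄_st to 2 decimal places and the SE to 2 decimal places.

x̄_st ≈ 74.05, SE ≈ 2.04

x̄_st = Σ W_h x̄_h = (1850·49.07 + 1200·103.49 + 400·5.28 + 1550·98.81)/5000 = 74.04700
V̂(x̄_st) = Σ W_h² s_h²/n_h, with W_h = N_h/N and N = 5000:
  stratum A: (1850/5000)²·15.6²/373 = 0.089319
  stratum B: (1200/5000)²·48.2²/38 = 3.52154
  stratum C: (400/5000)²·1.7²/21 = 0.000880762
  stratum D: (1550/5000)²·46.2²/367 = 0.558909
V̂(x̄_st) = 4.17065
SE(x̄_st) = √4.17065 = 2.04222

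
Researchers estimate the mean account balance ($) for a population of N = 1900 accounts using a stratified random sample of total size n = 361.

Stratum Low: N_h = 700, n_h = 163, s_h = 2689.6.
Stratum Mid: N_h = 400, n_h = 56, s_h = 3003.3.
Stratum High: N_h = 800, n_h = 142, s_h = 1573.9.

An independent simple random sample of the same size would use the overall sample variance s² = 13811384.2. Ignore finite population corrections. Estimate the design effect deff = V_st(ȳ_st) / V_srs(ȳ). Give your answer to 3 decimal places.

deff ≈ 0.425

V̂(ȳ_st) = Σ W_h² s_h²/n_h, with W_h = N_h/N and N = 1900:
  stratum Low: (700/1900)²·2689.6²/163 = 6023.88
  stratum Mid: (400/1900)²·3003.3²/56 = 7138.75
  stratum High: (800/1900)²·1573.9²/142 = 3092.71
V_st = 16255.3
V_srs = s²/n = 13811384.2/361 = 38258.7
deff = V_st / V_srs = 16255.3/38258.7 = 0.4249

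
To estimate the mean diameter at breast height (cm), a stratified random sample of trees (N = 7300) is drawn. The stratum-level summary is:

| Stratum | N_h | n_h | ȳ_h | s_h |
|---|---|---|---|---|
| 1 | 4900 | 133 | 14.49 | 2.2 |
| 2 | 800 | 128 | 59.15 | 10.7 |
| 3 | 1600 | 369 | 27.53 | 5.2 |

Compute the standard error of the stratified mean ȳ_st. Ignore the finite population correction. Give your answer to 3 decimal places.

SE(ȳ_st) ≈ 0.175

V̂(ȳ_st) = Σ W_h² s_h²/n_h, with W_h = N_h/N and N = 7300:
  stratum 1: (4900/7300)²·2.2²/133 = 0.0163961
  stratum 2: (800/7300)²·10.7²/128 = 0.0107422
  stratum 3: (1600/7300)²·5.2²/369 = 0.00352026
V̂(ȳ_st) = 0.0306585
SE(ȳ_st) = √0.0306585 = 0.175096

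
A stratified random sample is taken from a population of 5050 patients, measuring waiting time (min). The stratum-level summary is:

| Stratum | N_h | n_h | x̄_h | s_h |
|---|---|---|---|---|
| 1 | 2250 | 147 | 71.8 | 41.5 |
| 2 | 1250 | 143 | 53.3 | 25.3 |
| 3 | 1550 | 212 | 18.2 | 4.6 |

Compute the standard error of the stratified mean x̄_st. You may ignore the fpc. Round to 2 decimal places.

V̂(x̄_st) = Σ W_h² s_h²/n_h, with W_h = N_h/N and N = 5050:
  stratum 1: (2250/5050)²·41.5²/147 = 2.32574
  stratum 2: (1250/5050)²·25.3²/143 = 0.274247
  stratum 3: (1550/5050)²·4.6²/212 = 0.00940287
V̂(x̄_st) = 2.60939
SE(x̄_st) = √2.60939 = 1.61536

SE(x̄_st) ≈ 1.62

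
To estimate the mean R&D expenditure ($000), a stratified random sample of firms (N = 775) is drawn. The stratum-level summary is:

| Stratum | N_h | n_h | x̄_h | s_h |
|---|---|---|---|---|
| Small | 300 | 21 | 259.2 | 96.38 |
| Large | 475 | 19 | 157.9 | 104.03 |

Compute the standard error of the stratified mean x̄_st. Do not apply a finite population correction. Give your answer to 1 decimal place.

SE(x̄_st) ≈ 16.7

V̂(x̄_st) = Σ W_h² s_h²/n_h, with W_h = N_h/N and N = 775:
  stratum Small: (300/775)²·96.38²/21 = 66.2817
  stratum Large: (475/775)²·104.03²/19 = 213.967
V̂(x̄_st) = 280.249
SE(x̄_st) = √280.249 = 16.7406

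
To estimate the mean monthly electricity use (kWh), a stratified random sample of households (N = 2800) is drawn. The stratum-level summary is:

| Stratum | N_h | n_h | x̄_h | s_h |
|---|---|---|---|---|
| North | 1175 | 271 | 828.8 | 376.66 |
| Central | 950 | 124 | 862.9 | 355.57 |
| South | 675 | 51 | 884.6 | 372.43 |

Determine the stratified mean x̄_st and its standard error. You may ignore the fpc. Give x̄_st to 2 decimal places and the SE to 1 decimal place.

x̄_st ≈ 853.82, SE ≈ 19.2

x̄_st = Σ W_h x̄_h = (1175·828.8 + 950·862.9 + 675·884.6)/2800 = 853.82143
V̂(x̄_st) = Σ W_h² s_h²/n_h, with W_h = N_h/N and N = 2800:
  stratum North: (1175/2800)²·376.66²/271 = 92.1912
  stratum Central: (950/2800)²·355.57²/124 = 117.371
  stratum South: (675/2800)²·372.43²/51 = 158.056
V̂(x̄_st) = 367.618
SE(x̄_st) = √367.618 = 19.1734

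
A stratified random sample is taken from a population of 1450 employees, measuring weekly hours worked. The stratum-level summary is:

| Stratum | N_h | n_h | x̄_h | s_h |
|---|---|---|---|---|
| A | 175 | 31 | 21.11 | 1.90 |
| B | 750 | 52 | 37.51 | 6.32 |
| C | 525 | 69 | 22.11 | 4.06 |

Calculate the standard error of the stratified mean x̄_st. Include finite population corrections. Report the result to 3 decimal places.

V̂(x̄_st) = Σ W_h² (1 − n_h/N_h) s_h²/n_h, with W_h = N_h/N and N = 1450:
  stratum A: (175/1450)²·(1 − 31/175)·1.90²/31 = 0.00139576
  stratum B: (750/1450)²·(1 − 52/750)·6.32²/52 = 0.191254
  stratum C: (525/1450)²·(1 − 69/525)·4.06²/69 = 0.0272014
V̂(x̄_st) = 0.219852
SE(x̄_st) = √0.219852 = 0.468883

SE(x̄_st) ≈ 0.469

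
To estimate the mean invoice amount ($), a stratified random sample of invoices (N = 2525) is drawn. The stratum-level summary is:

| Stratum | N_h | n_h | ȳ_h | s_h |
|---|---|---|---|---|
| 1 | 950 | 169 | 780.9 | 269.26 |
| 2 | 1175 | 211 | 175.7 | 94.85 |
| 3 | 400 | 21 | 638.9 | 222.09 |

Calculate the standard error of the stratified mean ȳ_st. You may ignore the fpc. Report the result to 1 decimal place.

V̂(ȳ_st) = Σ W_h² s_h²/n_h, with W_h = N_h/N and N = 2525:
  stratum 1: (950/2525)²·269.26²/169 = 60.7269
  stratum 2: (1175/2525)²·94.85²/211 = 9.23305
  stratum 3: (400/2525)²·222.09²/21 = 58.9435
V̂(ȳ_st) = 128.903
SE(ȳ_st) = √128.903 = 11.3536

SE(ȳ_st) ≈ 11.4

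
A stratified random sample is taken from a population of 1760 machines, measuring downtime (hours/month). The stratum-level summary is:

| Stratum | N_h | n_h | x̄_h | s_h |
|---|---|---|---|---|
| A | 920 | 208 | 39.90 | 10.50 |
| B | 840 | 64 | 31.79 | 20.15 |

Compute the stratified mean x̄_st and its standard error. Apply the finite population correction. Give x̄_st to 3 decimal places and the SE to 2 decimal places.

x̄_st = Σ W_h x̄_h = (920·39.90 + 840·31.79)/1760 = 36.02932
V̂(x̄_st) = Σ W_h² (1 − n_h/N_h) s_h²/n_h, with W_h = N_h/N and N = 1760:
  stratum A: (920/1760)²·(1 − 208/920)·10.50²/208 = 0.112088
  stratum B: (840/1760)²·(1 − 64/840)·20.15²/64 = 1.33501
V̂(x̄_st) = 1.4471
SE(x̄_st) = √1.4471 = 1.20296

x̄_st ≈ 36.029, SE ≈ 1.20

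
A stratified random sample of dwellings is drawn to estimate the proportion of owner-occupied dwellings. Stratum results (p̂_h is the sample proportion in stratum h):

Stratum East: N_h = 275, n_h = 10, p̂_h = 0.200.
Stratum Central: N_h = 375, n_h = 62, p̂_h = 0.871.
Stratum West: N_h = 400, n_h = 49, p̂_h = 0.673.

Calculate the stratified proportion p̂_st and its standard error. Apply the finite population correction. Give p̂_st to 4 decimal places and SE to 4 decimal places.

p̂_st ≈ 0.6198, SE ≈ 0.0442

N = 1050; stratum weights W_h = N_h/N.
p̂_st = Σ W_h p̂_h = (275·0.200 + 375·0.871 + 400·0.673)/1050 = 0.61983
V̂(p̂_st) = Σ W_h² (1 − n_h/N_h) p̂_h(1−p̂_h)/(n_h−1):
  stratum East: (275/1050)²·(1 − 10/275)·0.200·0.800/9 = 0.00117511
  stratum Central: (375/1050)²·(1 − 62/375)·0.871·0.129/61 = 0.000196099
  stratum West: (400/1050)²·(1 − 49/400)·0.673·0.327/48 = 0.000583862
V̂(p̂_st) = 0.00195507; SE = √V̂ = 0.0442161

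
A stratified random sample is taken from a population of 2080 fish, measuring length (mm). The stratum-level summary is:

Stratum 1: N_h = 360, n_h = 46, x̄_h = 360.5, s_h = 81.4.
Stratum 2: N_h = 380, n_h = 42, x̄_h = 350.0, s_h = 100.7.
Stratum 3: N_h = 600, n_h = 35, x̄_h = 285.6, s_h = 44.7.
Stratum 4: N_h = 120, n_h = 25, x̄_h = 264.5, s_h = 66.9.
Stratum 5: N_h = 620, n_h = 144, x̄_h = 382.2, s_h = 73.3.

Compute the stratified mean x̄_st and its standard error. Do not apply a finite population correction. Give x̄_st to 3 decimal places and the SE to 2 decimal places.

x̄_st ≈ 337.906, SE ≈ 4.59

x̄_st = Σ W_h x̄_h = (360·360.5 + 380·350.0 + 600·285.6 + 120·264.5 + 620·382.2)/2080 = 337.90577
V̂(x̄_st) = Σ W_h² s_h²/n_h, with W_h = N_h/N and N = 2080:
  stratum 1: (360/2080)²·81.4²/46 = 4.31489
  stratum 2: (380/2080)²·100.7²/42 = 8.05843
  stratum 3: (600/2080)²·44.7²/35 = 4.75032
  stratum 4: (120/2080)²·66.9²/25 = 0.595865
  stratum 5: (620/2080)²·73.3²/144 = 3.31514
V̂(x̄_st) = 21.0346
SE(x̄_st) = √21.0346 = 4.58635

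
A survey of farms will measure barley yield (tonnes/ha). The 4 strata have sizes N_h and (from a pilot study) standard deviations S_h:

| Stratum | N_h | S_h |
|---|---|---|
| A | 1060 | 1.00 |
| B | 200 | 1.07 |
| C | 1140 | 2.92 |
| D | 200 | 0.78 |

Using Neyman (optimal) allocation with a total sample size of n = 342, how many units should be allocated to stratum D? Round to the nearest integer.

11

Neyman allocation: n_h = n · N_h S_h / Σ N_i S_i, with n = 342.
  stratum A: N_h·S_h = 1060·1.00 = 1060.00
  stratum B: N_h·S_h = 200·1.07 = 214.00
  stratum C: N_h·S_h = 1140·2.92 = 3328.80
  stratum D: N_h·S_h = 200·0.78 = 156.00
Σ N_h S_h = 4758.80
n for stratum D = 342·156.00/4758.80 = 11.211 → 11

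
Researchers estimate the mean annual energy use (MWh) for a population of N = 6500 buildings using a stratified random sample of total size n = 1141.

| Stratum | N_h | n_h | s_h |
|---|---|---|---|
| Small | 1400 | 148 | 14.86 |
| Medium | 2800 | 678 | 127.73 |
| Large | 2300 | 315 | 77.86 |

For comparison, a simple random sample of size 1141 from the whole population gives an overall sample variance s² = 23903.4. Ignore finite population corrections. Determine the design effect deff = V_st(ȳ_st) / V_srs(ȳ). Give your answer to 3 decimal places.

deff ≈ 0.331

V̂(ȳ_st) = Σ W_h² s_h²/n_h, with W_h = N_h/N and N = 6500:
  stratum Small: (1400/6500)²·14.86²/148 = 0.0692158
  stratum Medium: (2800/6500)²·127.73²/678 = 4.46525
  stratum Large: (2300/6500)²·77.86²/315 = 2.40961
V_st = 6.94408
V_srs = s²/n = 23903.4/1141 = 20.9495
deff = V_st / V_srs = 6.94408/20.9495 = 0.3315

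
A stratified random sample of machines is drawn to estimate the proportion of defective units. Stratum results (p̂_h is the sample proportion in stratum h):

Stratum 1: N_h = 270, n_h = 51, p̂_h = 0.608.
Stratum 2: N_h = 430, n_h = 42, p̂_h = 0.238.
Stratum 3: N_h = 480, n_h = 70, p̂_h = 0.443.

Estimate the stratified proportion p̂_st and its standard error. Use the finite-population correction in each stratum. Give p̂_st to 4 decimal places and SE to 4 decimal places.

p̂_st ≈ 0.4061, SE ≈ 0.0352

N = 1180; stratum weights W_h = N_h/N.
p̂_st = Σ W_h p̂_h = (270·0.608 + 430·0.238 + 480·0.443)/1180 = 0.40605
V̂(p̂_st) = Σ W_h² (1 − n_h/N_h) p̂_h(1−p̂_h)/(n_h−1):
  stratum 1: (270/1180)²·(1 − 51/270)·0.608·0.392/50 = 0.000202425
  stratum 2: (430/1180)²·(1 − 42/430)·0.238·0.762/41 = 0.00053001
  stratum 3: (480/1180)²·(1 − 70/480)·0.443·0.557/69 = 0.000505442
V̂(p̂_st) = 0.00123788; SE = √V̂ = 0.0351835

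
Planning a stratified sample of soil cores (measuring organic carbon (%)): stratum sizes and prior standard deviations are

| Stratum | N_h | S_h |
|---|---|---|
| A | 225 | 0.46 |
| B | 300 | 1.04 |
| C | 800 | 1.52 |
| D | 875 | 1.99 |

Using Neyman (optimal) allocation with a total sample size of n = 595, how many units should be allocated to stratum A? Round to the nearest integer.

Neyman allocation: n_h = n · N_h S_h / Σ N_i S_i, with n = 595.
  stratum A: N_h·S_h = 225·0.46 = 103.50
  stratum B: N_h·S_h = 300·1.04 = 312.00
  stratum C: N_h·S_h = 800·1.52 = 1216.00
  stratum D: N_h·S_h = 875·1.99 = 1741.25
Σ N_h S_h = 3372.75
n for stratum A = 595·103.50/3372.75 = 18.259 → 18

18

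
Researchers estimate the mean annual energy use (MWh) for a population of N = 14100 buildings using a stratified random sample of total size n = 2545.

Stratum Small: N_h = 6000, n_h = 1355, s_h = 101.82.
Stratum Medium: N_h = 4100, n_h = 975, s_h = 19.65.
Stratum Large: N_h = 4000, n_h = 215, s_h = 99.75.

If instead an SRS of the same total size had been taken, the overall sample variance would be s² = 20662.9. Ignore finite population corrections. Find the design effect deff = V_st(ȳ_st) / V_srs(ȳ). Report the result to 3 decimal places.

V̂(ȳ_st) = Σ W_h² s_h²/n_h, with W_h = N_h/N and N = 14100:
  stratum Small: (6000/14100)²·101.82²/1355 = 1.38545
  stratum Medium: (4100/14100)²·19.65²/975 = 0.033485
  stratum Large: (4000/14100)²·99.75²/215 = 3.72451
V_st = 5.14345
V_srs = s²/n = 20662.9/2545 = 8.11902
deff = V_st / V_srs = 5.14345/8.11902 = 0.6335

deff ≈ 0.634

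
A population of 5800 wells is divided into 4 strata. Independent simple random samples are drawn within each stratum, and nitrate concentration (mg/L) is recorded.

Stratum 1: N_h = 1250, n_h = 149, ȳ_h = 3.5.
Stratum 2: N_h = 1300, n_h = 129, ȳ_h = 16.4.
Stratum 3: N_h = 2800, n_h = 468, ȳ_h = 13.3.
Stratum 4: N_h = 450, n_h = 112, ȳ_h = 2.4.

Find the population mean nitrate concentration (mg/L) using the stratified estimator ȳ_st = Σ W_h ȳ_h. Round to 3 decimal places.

ȳ_st ≈ 11.037

N = Σ N_h = 5800. Stratum weights W_h = N_h/N.
ȳ_st = (1250·3.5 + 1300·16.4 + 2800·13.3 + 450·2.4) / 5800 = 11.03707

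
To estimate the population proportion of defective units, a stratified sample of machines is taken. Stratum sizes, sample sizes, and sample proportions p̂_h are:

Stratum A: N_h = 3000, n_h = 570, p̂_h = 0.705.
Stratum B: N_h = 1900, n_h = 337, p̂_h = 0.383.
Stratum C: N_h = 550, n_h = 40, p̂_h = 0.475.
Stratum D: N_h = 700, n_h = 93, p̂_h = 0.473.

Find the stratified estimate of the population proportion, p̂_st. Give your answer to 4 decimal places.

p̂_st ≈ 0.5585

N = 6150; stratum weights W_h = N_h/N.
p̂_st = Σ W_h p̂_h = (3000·0.705 + 1900·0.383 + 550·0.475 + 700·0.473)/6150 = 0.55854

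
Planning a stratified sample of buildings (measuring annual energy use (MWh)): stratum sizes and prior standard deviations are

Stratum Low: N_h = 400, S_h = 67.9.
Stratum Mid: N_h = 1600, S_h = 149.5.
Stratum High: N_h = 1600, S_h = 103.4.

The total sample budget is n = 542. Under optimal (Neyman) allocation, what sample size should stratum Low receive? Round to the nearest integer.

34

Neyman allocation: n_h = n · N_h S_h / Σ N_i S_i, with n = 542.
  stratum Low: N_h·S_h = 400·67.9 = 27160.00
  stratum Mid: N_h·S_h = 1600·149.5 = 239200.00
  stratum High: N_h·S_h = 1600·103.4 = 165440.00
Σ N_h S_h = 431800.00
n for stratum Low = 542·27160.00/431800.00 = 34.092 → 34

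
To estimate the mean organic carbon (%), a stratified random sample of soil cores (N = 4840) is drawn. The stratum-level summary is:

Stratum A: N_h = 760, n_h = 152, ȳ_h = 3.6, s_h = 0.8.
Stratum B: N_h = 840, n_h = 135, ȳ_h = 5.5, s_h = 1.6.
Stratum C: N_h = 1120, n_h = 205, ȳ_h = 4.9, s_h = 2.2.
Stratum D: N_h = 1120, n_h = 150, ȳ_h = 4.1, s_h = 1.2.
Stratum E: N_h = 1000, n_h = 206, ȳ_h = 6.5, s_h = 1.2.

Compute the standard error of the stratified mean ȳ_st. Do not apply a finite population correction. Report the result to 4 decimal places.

SE(ȳ_st) ≈ 0.0525

V̂(ȳ_st) = Σ W_h² s_h²/n_h, with W_h = N_h/N and N = 4840:
  stratum A: (760/4840)²·0.8²/152 = 0.000103818
  stratum B: (840/4840)²·1.6²/135 = 0.000571181
  stratum C: (1120/4840)²·2.2²/205 = 0.00126426
  stratum D: (1120/4840)²·1.2²/150 = 0.000514063
  stratum E: (1000/4840)²·1.2²/206 = 0.000298404
V̂(ȳ_st) = 0.00275173
SE(ȳ_st) = √0.00275173 = 0.0524569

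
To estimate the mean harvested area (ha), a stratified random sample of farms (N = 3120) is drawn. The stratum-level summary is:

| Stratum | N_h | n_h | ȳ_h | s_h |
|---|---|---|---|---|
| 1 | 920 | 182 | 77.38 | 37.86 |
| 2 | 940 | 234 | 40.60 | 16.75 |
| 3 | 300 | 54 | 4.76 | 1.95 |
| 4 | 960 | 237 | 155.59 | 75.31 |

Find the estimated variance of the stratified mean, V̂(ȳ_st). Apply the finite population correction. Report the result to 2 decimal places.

V̂(ȳ_st) ≈ 2.34

V̂(ȳ_st) = Σ W_h² (1 − n_h/N_h) s_h²/n_h, with W_h = N_h/N and N = 3120:
  stratum 1: (920/3120)²·(1 − 182/920)·37.86²/182 = 0.549319
  stratum 2: (940/3120)²·(1 − 234/940)·16.75²/234 = 0.0817405
  stratum 3: (300/3120)²·(1 − 54/300)·1.95²/54 = 0.000533854
  stratum 4: (960/3120)²·(1 − 237/960)·75.31²/237 = 1.70631
V̂(ȳ_st) = 2.3379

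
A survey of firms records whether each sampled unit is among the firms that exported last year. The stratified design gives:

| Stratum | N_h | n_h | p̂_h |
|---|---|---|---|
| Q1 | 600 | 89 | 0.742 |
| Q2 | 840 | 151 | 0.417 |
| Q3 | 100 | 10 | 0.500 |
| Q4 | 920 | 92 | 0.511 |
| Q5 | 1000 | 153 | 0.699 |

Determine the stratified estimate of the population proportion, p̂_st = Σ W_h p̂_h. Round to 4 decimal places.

p̂_st ≈ 0.5823

N = 3460; stratum weights W_h = N_h/N.
p̂_st = Σ W_h p̂_h = (600·0.742 + 840·0.417 + 100·0.500 + 920·0.511 + 1000·0.699)/3460 = 0.58225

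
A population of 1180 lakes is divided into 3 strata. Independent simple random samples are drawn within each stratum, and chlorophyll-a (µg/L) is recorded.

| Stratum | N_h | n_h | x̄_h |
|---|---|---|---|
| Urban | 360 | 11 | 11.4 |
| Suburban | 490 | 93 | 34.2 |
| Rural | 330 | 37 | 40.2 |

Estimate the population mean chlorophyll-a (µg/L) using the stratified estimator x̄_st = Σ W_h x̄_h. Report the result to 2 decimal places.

x̄_st ≈ 28.92

N = Σ N_h = 1180. Stratum weights W_h = N_h/N.
x̄_st = (360·11.4 + 490·34.2 + 330·40.2) / 1180 = 28.9220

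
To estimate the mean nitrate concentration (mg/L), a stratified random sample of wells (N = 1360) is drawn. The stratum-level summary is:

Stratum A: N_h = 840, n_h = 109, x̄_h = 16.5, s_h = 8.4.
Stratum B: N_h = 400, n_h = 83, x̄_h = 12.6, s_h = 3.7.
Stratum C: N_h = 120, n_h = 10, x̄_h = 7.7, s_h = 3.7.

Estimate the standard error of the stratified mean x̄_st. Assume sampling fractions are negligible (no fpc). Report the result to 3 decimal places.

V̂(x̄_st) = Σ W_h² s_h²/n_h, with W_h = N_h/N and N = 1360:
  stratum A: (840/1360)²·8.4²/109 = 0.246952
  stratum B: (400/1360)²·3.7²/83 = 0.0142681
  stratum C: (120/1360)²·3.7²/10 = 0.0106583
V̂(x̄_st) = 0.271879
SE(x̄_st) = √0.271879 = 0.52142

SE(x̄_st) ≈ 0.521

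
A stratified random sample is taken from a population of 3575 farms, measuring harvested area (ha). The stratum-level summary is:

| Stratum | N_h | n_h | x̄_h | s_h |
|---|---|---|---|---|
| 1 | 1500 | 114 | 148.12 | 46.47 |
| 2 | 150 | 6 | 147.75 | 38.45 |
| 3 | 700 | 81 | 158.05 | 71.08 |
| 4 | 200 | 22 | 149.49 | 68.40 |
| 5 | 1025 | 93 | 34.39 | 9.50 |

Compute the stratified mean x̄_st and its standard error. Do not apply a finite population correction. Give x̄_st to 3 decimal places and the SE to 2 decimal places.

x̄_st ≈ 117.518, SE ≈ 2.63

x̄_st = Σ W_h x̄_h = (1500·148.12 + 150·147.75 + 700·158.05 + 200·149.49 + 1025·34.39)/3575 = 117.51755
V̂(x̄_st) = Σ W_h² s_h²/n_h, with W_h = N_h/N and N = 3575:
  stratum 1: (1500/3575)²·46.47²/114 = 3.33481
  stratum 2: (150/3575)²·38.45²/6 = 0.433782
  stratum 3: (700/3575)²·71.08²/81 = 2.39141
  stratum 4: (200/3575)²·68.40²/22 = 0.665576
  stratum 5: (1025/3575)²·9.50²/93 = 0.0797737
V̂(x̄_st) = 6.90535
SE(x̄_st) = √6.90535 = 2.6278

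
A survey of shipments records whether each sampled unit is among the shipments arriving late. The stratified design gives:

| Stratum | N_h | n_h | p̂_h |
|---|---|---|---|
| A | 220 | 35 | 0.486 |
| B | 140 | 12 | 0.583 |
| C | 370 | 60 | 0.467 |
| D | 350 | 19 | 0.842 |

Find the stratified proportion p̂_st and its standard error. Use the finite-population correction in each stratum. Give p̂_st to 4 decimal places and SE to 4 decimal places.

p̂_st ≈ 0.6074, SE ≈ 0.0418

N = 1080; stratum weights W_h = N_h/N.
p̂_st = Σ W_h p̂_h = (220·0.486 + 140·0.583 + 370·0.467 + 350·0.842)/1080 = 0.60744
V̂(p̂_st) = Σ W_h² (1 − n_h/N_h) p̂_h(1−p̂_h)/(n_h−1):
  stratum A: (220/1080)²·(1 − 35/220)·0.486·0.514/34 = 0.00025637
  stratum B: (140/1080)²·(1 − 12/140)·0.583·0.417/11 = 0.000339549
  stratum C: (370/1080)²·(1 − 60/370)·0.467·0.533/59 = 0.000414866
  stratum D: (350/1080)²·(1 − 19/350)·0.842·0.158/18 = 0.000734083
V̂(p̂_st) = 0.00174487; SE = √V̂ = 0.0417716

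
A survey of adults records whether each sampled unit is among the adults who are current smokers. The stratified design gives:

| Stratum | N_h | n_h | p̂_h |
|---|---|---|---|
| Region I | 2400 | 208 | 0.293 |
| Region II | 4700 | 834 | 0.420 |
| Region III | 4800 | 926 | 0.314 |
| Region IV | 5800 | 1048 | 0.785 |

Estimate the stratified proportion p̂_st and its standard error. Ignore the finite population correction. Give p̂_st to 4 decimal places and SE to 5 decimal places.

N = 17700; stratum weights W_h = N_h/N.
p̂_st = Σ W_h p̂_h = (2400·0.293 + 4700·0.420 + 4800·0.314 + 5800·0.785)/17700 = 0.49364
V̂(p̂_st) = Σ W_h² p̂_h(1−p̂_h)/(n_h−1):
  stratum Region I: (2400/17700)²·0.293·0.707/207 = 1.83989e-05
  stratum Region II: (4700/17700)²·0.420·0.580/833 = 2.06197e-05
  stratum Region III: (4800/17700)²·0.314·0.686/925 = 1.71257e-05
  stratum Region IV: (5800/17700)²·0.785·0.215/1047 = 1.7309e-05
V̂(p̂_st) = 7.34532e-05; SE = √V̂ = 0.00857049

p̂_st ≈ 0.4936, SE ≈ 0.00857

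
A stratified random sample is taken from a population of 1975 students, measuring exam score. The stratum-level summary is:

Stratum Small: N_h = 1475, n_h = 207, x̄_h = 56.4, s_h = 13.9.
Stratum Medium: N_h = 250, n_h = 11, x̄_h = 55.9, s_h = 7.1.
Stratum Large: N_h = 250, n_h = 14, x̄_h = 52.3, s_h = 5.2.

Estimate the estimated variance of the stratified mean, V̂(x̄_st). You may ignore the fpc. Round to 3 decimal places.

V̂(x̄_st) = Σ W_h² s_h²/n_h, with W_h = N_h/N and N = 1975:
  stratum Small: (1475/1975)²·13.9²/207 = 0.520606
  stratum Medium: (250/1975)²·7.1²/11 = 0.0734294
  stratum Large: (250/1975)²·5.2²/14 = 0.0309474
V̂(x̄_st) = 0.624983

V̂(x̄_st) ≈ 0.625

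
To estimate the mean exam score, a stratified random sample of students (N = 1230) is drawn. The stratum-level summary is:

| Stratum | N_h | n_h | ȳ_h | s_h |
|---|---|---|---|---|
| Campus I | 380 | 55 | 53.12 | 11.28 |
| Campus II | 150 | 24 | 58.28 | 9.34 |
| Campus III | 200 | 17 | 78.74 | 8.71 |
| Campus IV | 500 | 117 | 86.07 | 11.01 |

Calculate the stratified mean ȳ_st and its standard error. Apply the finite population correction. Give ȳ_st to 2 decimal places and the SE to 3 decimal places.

ȳ_st ≈ 71.31, SE ≈ 0.688

ȳ_st = Σ W_h ȳ_h = (380·53.12 + 150·58.28 + 200·78.74 + 500·86.07)/1230 = 71.30943
V̂(ȳ_st) = Σ W_h² (1 − n_h/N_h) s_h²/n_h, with W_h = N_h/N and N = 1230:
  stratum Campus I: (380/1230)²·(1 − 55/380)·11.28²/55 = 0.188848
  stratum Campus II: (150/1230)²·(1 − 24/150)·9.34²/24 = 0.0454082
  stratum Campus III: (200/1230)²·(1 − 17/200)·8.71²/17 = 0.107959
  stratum Campus IV: (500/1230)²·(1 − 117/500)·11.01²/117 = 0.131144
V̂(ȳ_st) = 0.473359
SE(ȳ_st) = √0.473359 = 0.688011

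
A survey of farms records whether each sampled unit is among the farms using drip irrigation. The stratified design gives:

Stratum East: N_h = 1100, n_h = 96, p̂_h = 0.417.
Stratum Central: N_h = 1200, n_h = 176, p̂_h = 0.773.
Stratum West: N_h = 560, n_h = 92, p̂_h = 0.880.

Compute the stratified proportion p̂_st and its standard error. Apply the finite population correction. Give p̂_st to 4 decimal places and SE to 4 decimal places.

p̂_st ≈ 0.6570, SE ≈ 0.0231

N = 2860; stratum weights W_h = N_h/N.
p̂_st = Σ W_h p̂_h = (1100·0.417 + 1200·0.773 + 560·0.880)/2860 = 0.65703
V̂(p̂_st) = Σ W_h² (1 − n_h/N_h) p̂_h(1−p̂_h)/(n_h−1):
  stratum East: (1100/2860)²·(1 − 96/1100)·0.417·0.583/95 = 0.000345522
  stratum Central: (1200/2860)²·(1 − 176/1200)·0.773·0.227/175 = 0.000150632
  stratum West: (560/2860)²·(1 − 92/560)·0.880·0.120/91 = 3.71813e-05
V̂(p̂_st) = 0.000533335; SE = √V̂ = 0.023094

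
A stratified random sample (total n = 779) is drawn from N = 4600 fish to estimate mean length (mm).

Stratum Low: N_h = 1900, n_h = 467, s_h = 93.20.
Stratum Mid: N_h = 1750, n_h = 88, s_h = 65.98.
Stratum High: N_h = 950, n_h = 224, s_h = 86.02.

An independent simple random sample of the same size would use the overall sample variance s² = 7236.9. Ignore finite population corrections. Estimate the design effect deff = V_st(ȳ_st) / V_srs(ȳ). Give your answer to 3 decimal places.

V̂(ȳ_st) = Σ W_h² s_h²/n_h, with W_h = N_h/N and N = 4600:
  stratum Low: (1900/4600)²·93.20²/467 = 3.17327
  stratum Mid: (1750/4600)²·65.98²/88 = 7.15982
  stratum High: (950/4600)²·86.02²/224 = 1.40891
V_st = 11.742
V_srs = s²/n = 7236.9/779 = 9.28999
deff = V_st / V_srs = 11.742/9.28999 = 1.2639

deff ≈ 1.264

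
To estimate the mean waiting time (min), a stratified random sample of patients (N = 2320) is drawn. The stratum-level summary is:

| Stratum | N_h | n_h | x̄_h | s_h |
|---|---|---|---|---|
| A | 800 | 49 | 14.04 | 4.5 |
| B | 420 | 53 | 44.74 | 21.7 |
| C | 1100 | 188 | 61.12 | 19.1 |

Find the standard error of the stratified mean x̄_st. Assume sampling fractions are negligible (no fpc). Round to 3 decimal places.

V̂(x̄_st) = Σ W_h² s_h²/n_h, with W_h = N_h/N and N = 2320:
  stratum A: (800/2320)²·4.5²/49 = 0.0491398
  stratum B: (420/2320)²·21.7²/53 = 0.291183
  stratum C: (1100/2320)²·19.1²/188 = 0.436233
V̂(x̄_st) = 0.776556
SE(x̄_st) = √0.776556 = 0.881224

SE(x̄_st) ≈ 0.881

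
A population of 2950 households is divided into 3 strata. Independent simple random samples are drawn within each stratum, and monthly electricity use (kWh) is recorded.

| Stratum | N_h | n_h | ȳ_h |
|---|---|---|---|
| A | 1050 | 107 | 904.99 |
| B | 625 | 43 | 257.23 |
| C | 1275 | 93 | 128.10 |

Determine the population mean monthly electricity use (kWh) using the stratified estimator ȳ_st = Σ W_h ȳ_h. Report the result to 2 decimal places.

N = Σ N_h = 2950. Stratum weights W_h = N_h/N.
ȳ_st = (1050·904.99 + 625·257.23 + 1275·128.10) / 2950 = 431.9782

ȳ_st ≈ 431.98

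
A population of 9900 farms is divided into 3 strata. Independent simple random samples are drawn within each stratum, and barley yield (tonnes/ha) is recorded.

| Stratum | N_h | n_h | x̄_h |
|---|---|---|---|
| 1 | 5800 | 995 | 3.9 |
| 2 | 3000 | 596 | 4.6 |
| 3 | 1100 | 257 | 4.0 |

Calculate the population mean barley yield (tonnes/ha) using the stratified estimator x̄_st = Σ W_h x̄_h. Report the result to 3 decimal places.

N = Σ N_h = 9900. Stratum weights W_h = N_h/N.
x̄_st = (5800·3.9 + 3000·4.6 + 1100·4.0) / 9900 = 4.12323

x̄_st ≈ 4.123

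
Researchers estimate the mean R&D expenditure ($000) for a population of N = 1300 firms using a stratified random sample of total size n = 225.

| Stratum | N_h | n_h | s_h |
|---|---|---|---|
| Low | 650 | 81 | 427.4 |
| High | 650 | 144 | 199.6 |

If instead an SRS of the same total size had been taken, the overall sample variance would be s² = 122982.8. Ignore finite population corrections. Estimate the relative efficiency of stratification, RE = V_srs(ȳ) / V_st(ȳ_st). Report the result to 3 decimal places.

V̂(ȳ_st) = Σ W_h² s_h²/n_h, with W_h = N_h/N and N = 1300:
  stratum Low: (650/1300)²·427.4²/81 = 563.799
  stratum High: (650/1300)²·199.6²/144 = 69.1669
V_st = 632.966
V_srs = s²/n = 122982.8/225 = 546.59
Relative efficiency = V_srs / V_st = 546.59/632.966 = 0.8635

RE ≈ 0.864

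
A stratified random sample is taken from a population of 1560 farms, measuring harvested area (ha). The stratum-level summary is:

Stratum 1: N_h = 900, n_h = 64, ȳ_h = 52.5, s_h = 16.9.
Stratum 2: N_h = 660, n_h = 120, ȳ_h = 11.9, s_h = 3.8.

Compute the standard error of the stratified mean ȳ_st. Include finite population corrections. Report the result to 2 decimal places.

V̂(ȳ_st) = Σ W_h² (1 − n_h/N_h) s_h²/n_h, with W_h = N_h/N and N = 1560:
  stratum 1: (900/1560)²·(1 − 64/900)·16.9²/64 = 1.37973
  stratum 2: (660/1560)²·(1 − 120/660)·3.8²/120 = 0.0176228
V̂(ȳ_st) = 1.39735
SE(ȳ_st) = √1.39735 = 1.1821

SE(ȳ_st) ≈ 1.18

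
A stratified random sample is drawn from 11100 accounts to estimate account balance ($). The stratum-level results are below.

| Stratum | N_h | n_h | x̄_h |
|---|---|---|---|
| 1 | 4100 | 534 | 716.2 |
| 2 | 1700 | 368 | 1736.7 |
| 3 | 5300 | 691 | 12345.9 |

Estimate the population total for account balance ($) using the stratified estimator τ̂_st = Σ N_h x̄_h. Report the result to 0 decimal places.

τ̂_st ≈ 71322080

τ̂_st = Σ N_h x̄_h = 4100·716.2 + 1700·1736.7 + 5300·12345.9 = 71322080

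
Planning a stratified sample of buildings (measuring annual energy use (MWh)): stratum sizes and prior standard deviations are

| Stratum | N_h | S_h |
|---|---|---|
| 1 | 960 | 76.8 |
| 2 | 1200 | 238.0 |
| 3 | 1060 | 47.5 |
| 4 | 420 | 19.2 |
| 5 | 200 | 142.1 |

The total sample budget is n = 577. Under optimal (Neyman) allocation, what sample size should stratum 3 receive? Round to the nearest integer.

65

Neyman allocation: n_h = n · N_h S_h / Σ N_i S_i, with n = 577.
  stratum 1: N_h·S_h = 960·76.8 = 73728.00
  stratum 2: N_h·S_h = 1200·238.0 = 285600.00
  stratum 3: N_h·S_h = 1060·47.5 = 50350.00
  stratum 4: N_h·S_h = 420·19.2 = 8064.00
  stratum 5: N_h·S_h = 200·142.1 = 28420.00
Σ N_h S_h = 446162.00
n for stratum 3 = 577·50350.00/446162.00 = 65.115 → 65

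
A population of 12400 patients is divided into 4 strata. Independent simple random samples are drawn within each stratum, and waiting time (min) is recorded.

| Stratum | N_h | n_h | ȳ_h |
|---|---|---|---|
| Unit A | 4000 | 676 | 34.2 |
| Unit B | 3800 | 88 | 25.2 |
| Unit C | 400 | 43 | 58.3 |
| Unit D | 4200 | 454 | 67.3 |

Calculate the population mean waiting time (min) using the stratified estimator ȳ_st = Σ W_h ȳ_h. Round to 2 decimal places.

N = Σ N_h = 12400. Stratum weights W_h = N_h/N.
ȳ_st = (4000·34.2 + 3800·25.2 + 400·58.3 + 4200·67.3) / 12400 = 43.4306

ȳ_st ≈ 43.43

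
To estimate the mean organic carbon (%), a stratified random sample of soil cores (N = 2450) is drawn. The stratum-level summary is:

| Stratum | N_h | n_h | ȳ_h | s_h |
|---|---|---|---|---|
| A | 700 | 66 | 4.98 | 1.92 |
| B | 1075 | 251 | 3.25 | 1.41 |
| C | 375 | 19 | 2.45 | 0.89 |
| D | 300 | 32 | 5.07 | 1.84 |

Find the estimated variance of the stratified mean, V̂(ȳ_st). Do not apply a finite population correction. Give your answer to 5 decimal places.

V̂(ȳ_st) ≈ 0.00865

V̂(ȳ_st) = Σ W_h² s_h²/n_h, with W_h = N_h/N and N = 2450:
  stratum A: (700/2450)²·1.92²/66 = 0.00455955
  stratum B: (1075/2450)²·1.41²/251 = 0.00152493
  stratum C: (375/2450)²·0.89²/19 = 0.00097669
  stratum D: (300/2450)²·1.84²/32 = 0.00158634
V̂(ȳ_st) = 0.00864751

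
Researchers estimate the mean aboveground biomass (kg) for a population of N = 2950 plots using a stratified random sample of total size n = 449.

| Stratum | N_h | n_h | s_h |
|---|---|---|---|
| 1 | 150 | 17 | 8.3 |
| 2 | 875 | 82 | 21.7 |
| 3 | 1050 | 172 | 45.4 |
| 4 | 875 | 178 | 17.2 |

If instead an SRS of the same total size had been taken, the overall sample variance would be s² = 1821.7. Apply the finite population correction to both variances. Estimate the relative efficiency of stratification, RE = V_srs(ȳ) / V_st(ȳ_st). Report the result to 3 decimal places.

V̂(ȳ_st) = Σ W_h² (1 − n_h/N_h) s_h²/n_h, with W_h = N_h/N and N = 2950:
  stratum 1: (150/2950)²·(1 − 17/150)·8.3²/17 = 0.0092898
  stratum 2: (875/2950)²·(1 − 82/875)·21.7²/82 = 0.457871
  stratum 3: (1050/2950)²·(1 − 172/1050)·45.4²/172 = 1.26947
  stratum 4: (875/2950)²·(1 − 178/875)·17.2²/178 = 0.116475
V_st = 1.85311
V_srs = (1 − 449/2950)·1821.7/449 = 3.43971
Relative efficiency = V_srs / V_st = 3.43971/1.85311 = 1.8562

RE ≈ 1.856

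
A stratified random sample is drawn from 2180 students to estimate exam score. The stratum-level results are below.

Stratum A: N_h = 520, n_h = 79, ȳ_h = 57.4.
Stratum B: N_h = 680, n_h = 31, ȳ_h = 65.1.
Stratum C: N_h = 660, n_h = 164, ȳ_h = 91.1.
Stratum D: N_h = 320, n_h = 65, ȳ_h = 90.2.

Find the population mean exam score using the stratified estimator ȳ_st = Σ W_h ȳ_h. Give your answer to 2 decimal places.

ȳ_st ≈ 74.82

N = Σ N_h = 2180. Stratum weights W_h = N_h/N.
ȳ_st = (520·57.4 + 680·65.1 + 660·91.1 + 320·90.2) / 2180 = 74.8193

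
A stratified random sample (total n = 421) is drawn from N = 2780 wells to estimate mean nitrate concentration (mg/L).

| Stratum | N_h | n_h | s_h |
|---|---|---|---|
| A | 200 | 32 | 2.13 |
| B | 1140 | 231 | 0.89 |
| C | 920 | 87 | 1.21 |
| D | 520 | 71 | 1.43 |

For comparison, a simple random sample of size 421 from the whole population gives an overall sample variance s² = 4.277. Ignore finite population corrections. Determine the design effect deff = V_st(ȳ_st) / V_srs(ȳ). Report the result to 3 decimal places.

V̂(ȳ_st) = Σ W_h² s_h²/n_h, with W_h = N_h/N and N = 2780:
  stratum A: (200/2780)²·2.13²/32 = 0.000733803
  stratum B: (1140/2780)²·0.89²/231 = 0.000576618
  stratum C: (920/2780)²·1.21²/87 = 0.00184305
  stratum D: (520/2780)²·1.43²/71 = 0.0010077
V_st = 0.00416117
V_srs = s²/n = 4.277/421 = 0.0101591
deff = V_st / V_srs = 0.00416117/0.0101591 = 0.4096

deff ≈ 0.410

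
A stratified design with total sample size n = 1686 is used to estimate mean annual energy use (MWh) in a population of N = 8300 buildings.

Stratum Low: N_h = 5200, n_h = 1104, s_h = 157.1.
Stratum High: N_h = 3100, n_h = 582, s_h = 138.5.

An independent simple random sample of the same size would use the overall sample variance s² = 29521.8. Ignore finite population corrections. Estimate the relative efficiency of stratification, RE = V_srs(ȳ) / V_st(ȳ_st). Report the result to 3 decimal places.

RE ≈ 1.309

V̂(ȳ_st) = Σ W_h² s_h²/n_h, with W_h = N_h/N and N = 8300:
  stratum Low: (5200/8300)²·157.1²/1104 = 8.77473
  stratum High: (3100/8300)²·138.5²/582 = 4.59773
V_st = 13.3725
V_srs = s²/n = 29521.8/1686 = 17.51
Relative efficiency = V_srs / V_st = 17.51/13.3725 = 1.3094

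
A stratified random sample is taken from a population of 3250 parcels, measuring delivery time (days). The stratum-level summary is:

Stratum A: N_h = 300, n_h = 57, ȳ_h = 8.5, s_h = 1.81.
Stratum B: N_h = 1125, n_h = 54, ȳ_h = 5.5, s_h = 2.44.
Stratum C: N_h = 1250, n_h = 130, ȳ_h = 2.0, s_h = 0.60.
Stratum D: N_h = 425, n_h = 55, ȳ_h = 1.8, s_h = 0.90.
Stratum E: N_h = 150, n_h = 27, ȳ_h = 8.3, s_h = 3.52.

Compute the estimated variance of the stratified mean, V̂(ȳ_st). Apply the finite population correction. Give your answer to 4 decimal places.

V̂(ȳ_st) = Σ W_h² (1 − n_h/N_h) s_h²/n_h, with W_h = N_h/N and N = 3250:
  stratum A: (300/3250)²·(1 − 57/300)·1.81²/57 = 0.000396683
  stratum B: (1125/3250)²·(1 − 54/1125)·2.44²/54 = 0.0125765
  stratum C: (1250/3250)²·(1 − 130/1250)·0.60²/130 = 0.000367046
  stratum D: (425/3250)²·(1 − 55/425)·0.90²/55 = 0.000219253
  stratum E: (150/3250)²·(1 − 27/150)·3.52²/27 = 0.000801588
V̂(ȳ_st) = 0.0143611

V̂(ȳ_st) ≈ 0.0144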